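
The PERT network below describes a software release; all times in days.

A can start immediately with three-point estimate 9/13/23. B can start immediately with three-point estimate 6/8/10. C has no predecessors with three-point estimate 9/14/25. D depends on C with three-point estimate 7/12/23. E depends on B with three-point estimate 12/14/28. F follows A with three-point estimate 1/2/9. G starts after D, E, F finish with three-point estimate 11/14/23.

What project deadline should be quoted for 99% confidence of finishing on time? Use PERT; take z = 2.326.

52.9 days

te_A = (9 + 4·13 + 23)/6 = 84/6 = 14; σ²_A = ((23−9)/6)² = 5.444
te_B = (6 + 4·8 + 10)/6 = 48/6 = 8; σ²_B = ((10−6)/6)² = 0.444
te_C = (9 + 4·14 + 25)/6 = 90/6 = 15; σ²_C = ((25−9)/6)² = 7.111
te_D = (7 + 4·12 + 23)/6 = 78/6 = 13; σ²_D = ((23−7)/6)² = 7.111
te_E = (12 + 4·14 + 28)/6 = 96/6 = 16; σ²_E = ((28−12)/6)² = 7.111
te_F = (1 + 4·2 + 9)/6 = 18/6 = 3; σ²_F = ((9−1)/6)² = 1.778
te_G = (11 + 4·14 + 23)/6 = 90/6 = 15; σ²_G = ((23−11)/6)² = 4.000

Forward pass:
ES_A = 0; EF_A = 14
ES_B = 0; EF_B = 8
ES_C = 0; EF_C = 15
ES_D = 15; EF_D = 15+13 = 28
ES_E = 8; EF_E = 8+16 = 24
ES_F = 14; EF_F = 14+3 = 17
ES_G = max(EF_D=28, EF_E=24, EF_F=17) = 28; EF_G = 28+15 = 43
Expected project duration μ = 43 days. Critical path: C → D → G.

Variance along critical path = 7.111 + 7.111 + 4.000 = 18.222; σ = 4.269 days.
D = μ + z·σ = 43 + 2.326·4.269 = 52.9 days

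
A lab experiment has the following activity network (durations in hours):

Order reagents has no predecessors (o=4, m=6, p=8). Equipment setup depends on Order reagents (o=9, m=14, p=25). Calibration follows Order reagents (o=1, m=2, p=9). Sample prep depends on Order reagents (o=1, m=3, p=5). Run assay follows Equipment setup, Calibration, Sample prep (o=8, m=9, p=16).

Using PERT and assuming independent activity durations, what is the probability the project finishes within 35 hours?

te_Order reagents = (4 + 4·6 + 8)/6 = 36/6 = 6; σ²_Order reagents = ((8−4)/6)² = 0.444
te_Equipment setup = (9 + 4·14 + 25)/6 = 90/6 = 15; σ²_Equipment setup = ((25−9)/6)² = 7.111
te_Calibration = (1 + 4·2 + 9)/6 = 18/6 = 3; σ²_Calibration = ((9−1)/6)² = 1.778
te_Sample prep = (1 + 4·3 + 5)/6 = 18/6 = 3; σ²_Sample prep = ((5−1)/6)² = 0.444
te_Run assay = (8 + 4·9 + 16)/6 = 60/6 = 10; σ²_Run assay = ((16−8)/6)² = 1.778

Forward pass:
ES_Order reagents = 0; EF_Order reagents = 6
ES_Equipment setup = 6; EF_Equipment setup = 6+15 = 21
ES_Calibration = 6; EF_Calibration = 6+3 = 9
ES_Sample prep = 6; EF_Sample prep = 6+3 = 9
ES_Run assay = max(EF_Equipment setup=21, EF_Calibration=9, EF_Sample prep=9) = 21; EF_Run assay = 21+10 = 31
Expected project duration μ = 31 hours. Critical path: Order reagents → Equipment setup → Run assay.

Variance along critical path = 0.444 + 7.111 + 1.778 = 9.333; σ = √9.333 = 3.055 hours.
Z = (35 − 31) / 3.055 = 1.309
P(T ≤ 35) = Φ(1.309) ≈ 0.905

0.905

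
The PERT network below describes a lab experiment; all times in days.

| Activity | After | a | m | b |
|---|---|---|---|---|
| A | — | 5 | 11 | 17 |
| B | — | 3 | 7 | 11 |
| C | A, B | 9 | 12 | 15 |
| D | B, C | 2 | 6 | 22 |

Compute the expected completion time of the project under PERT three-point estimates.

te_A = (5 + 4·11 + 17)/6 = 66/6 = 11
te_B = (3 + 4·7 + 11)/6 = 42/6 = 7
te_C = (9 + 4·12 + 15)/6 = 72/6 = 12
te_D = (2 + 4·6 + 22)/6 = 48/6 = 8

Forward pass:
ES_A = 0; EF_A = 11
ES_B = 0; EF_B = 7
ES_C = max(EF_A=11, EF_B=7) = 11; EF_C = 11+12 = 23
ES_D = max(EF_B=7, EF_C=23) = 23; EF_D = 23+8 = 31
Expected project duration μ = 31 days. Critical path: A → C → D.

31 days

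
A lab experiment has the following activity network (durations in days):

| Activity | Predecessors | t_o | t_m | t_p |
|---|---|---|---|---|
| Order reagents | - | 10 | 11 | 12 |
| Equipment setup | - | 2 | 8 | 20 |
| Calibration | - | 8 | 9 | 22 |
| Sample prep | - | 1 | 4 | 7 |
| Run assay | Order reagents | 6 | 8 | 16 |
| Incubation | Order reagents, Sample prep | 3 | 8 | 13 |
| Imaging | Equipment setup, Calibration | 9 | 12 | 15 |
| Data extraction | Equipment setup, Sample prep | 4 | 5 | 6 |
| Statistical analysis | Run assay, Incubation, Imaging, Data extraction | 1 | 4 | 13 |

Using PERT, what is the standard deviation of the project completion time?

3.23 days

te_Order reagents = (10 + 4·11 + 12)/6 = 66/6 = 11; σ²_Order reagents = ((12−10)/6)² = 0.111
te_Equipment setup = (2 + 4·8 + 20)/6 = 54/6 = 9; σ²_Equipment setup = ((20−2)/6)² = 9.000
te_Calibration = (8 + 4·9 + 22)/6 = 66/6 = 11; σ²_Calibration = ((22−8)/6)² = 5.444
te_Sample prep = (1 + 4·4 + 7)/6 = 24/6 = 4; σ²_Sample prep = ((7−1)/6)² = 1.000
te_Run assay = (6 + 4·8 + 16)/6 = 54/6 = 9; σ²_Run assay = ((16−6)/6)² = 2.778
te_Incubation = (3 + 4·8 + 13)/6 = 48/6 = 8; σ²_Incubation = ((13−3)/6)² = 2.778
te_Imaging = (9 + 4·12 + 15)/6 = 72/6 = 12; σ²_Imaging = ((15−9)/6)² = 1.000
te_Data extraction = (4 + 4·5 + 6)/6 = 30/6 = 5; σ²_Data extraction = ((6−4)/6)² = 0.111
te_Statistical analysis = (1 + 4·4 + 13)/6 = 30/6 = 5; σ²_Statistical analysis = ((13−1)/6)² = 4.000

Forward pass:
ES_Order reagents = 0; EF_Order reagents = 11
ES_Equipment setup = 0; EF_Equipment setup = 9
ES_Calibration = 0; EF_Calibration = 11
ES_Sample prep = 0; EF_Sample prep = 4
ES_Run assay = 11; EF_Run assay = 11+9 = 20
ES_Incubation = max(EF_Order reagents=11, EF_Sample prep=4) = 11; EF_Incubation = 11+8 = 19
ES_Imaging = max(EF_Equipment setup=9, EF_Calibration=11) = 11; EF_Imaging = 11+12 = 23
ES_Data extraction = max(EF_Equipment setup=9, EF_Sample prep=4) = 9; EF_Data extraction = 9+5 = 14
ES_Statistical analysis = max(EF_Run assay=20, EF_Incubation=19, EF_Imaging=23, EF_Data extraction=14) = 23; EF_Statistical analysis = 23+5 = 28
Expected project duration μ = 28 days. Critical path: Calibration → Imaging → Statistical analysis.

Variance along critical path = 5.444 + 1.000 + 4.000 = 10.444
σ = √10.444 = 3.232 days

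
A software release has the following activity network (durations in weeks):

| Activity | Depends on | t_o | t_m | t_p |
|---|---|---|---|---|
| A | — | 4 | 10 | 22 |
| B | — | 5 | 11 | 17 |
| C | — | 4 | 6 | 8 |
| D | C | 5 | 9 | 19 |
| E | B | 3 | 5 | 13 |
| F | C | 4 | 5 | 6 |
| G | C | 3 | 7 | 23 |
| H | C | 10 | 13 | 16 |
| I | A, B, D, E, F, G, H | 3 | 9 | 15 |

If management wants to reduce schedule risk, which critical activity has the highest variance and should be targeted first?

I

te_A = (4 + 4·10 + 22)/6 = 66/6 = 11; σ²_A = ((22−4)/6)² = 9.000
te_B = (5 + 4·11 + 17)/6 = 66/6 = 11; σ²_B = ((17−5)/6)² = 4.000
te_C = (4 + 4·6 + 8)/6 = 36/6 = 6; σ²_C = ((8−4)/6)² = 0.444
te_D = (5 + 4·9 + 19)/6 = 60/6 = 10; σ²_D = ((19−5)/6)² = 5.444
te_E = (3 + 4·5 + 13)/6 = 36/6 = 6; σ²_E = ((13−3)/6)² = 2.778
te_F = (4 + 4·5 + 6)/6 = 30/6 = 5; σ²_F = ((6−4)/6)² = 0.111
te_G = (3 + 4·7 + 23)/6 = 54/6 = 9; σ²_G = ((23−3)/6)² = 11.111
te_H = (10 + 4·13 + 16)/6 = 78/6 = 13; σ²_H = ((16−10)/6)² = 1.000
te_I = (3 + 4·9 + 15)/6 = 54/6 = 9; σ²_I = ((15−3)/6)² = 4.000

Forward pass:
ES_A = 0; EF_A = 11
ES_B = 0; EF_B = 11
ES_C = 0; EF_C = 6
ES_D = 6; EF_D = 6+10 = 16
ES_E = 11; EF_E = 11+6 = 17
ES_F = 6; EF_F = 6+5 = 11
ES_G = 6; EF_G = 6+9 = 15
ES_H = 6; EF_H = 6+13 = 19
ES_I = max(EF_A=11, EF_B=11, EF_D=16, EF_E=17, EF_F=11, EF_G=15, EF_H=19) = 19; EF_I = 19+9 = 28
Expected project duration μ = 28 weeks. Critical path: C → H → I.

Variances on critical path: σ²_C=0.444, σ²_H=1.000, σ²_I=4.000.
Largest is σ²_I = 4.000.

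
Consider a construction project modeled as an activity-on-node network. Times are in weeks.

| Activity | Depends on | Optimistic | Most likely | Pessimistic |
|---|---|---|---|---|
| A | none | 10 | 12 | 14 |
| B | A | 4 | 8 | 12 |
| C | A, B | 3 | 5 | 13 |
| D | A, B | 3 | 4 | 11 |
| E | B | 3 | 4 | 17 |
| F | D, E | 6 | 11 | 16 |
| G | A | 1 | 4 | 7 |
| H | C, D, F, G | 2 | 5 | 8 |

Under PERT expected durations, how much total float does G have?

te_A = (10 + 4·12 + 14)/6 = 72/6 = 12
te_B = (4 + 4·8 + 12)/6 = 48/6 = 8
te_C = (3 + 4·5 + 13)/6 = 36/6 = 6
te_D = (3 + 4·4 + 11)/6 = 30/6 = 5
te_E = (3 + 4·4 + 17)/6 = 36/6 = 6
te_F = (6 + 4·11 + 16)/6 = 66/6 = 11
te_G = (1 + 4·4 + 7)/6 = 24/6 = 4
te_H = (2 + 4·5 + 8)/6 = 30/6 = 5

Forward pass:
ES_A = 0; EF_A = 12
ES_B = 12; EF_B = 12+8 = 20
ES_C = max(EF_A=12, EF_B=20) = 20; EF_C = 20+6 = 26
ES_D = max(EF_A=12, EF_B=20) = 20; EF_D = 20+5 = 25
ES_E = 20; EF_E = 20+6 = 26
ES_F = max(EF_D=25, EF_E=26) = 26; EF_F = 26+11 = 37
ES_G = 12; EF_G = 12+4 = 16
ES_H = max(EF_C=26, EF_D=25, EF_F=37, EF_G=16) = 37; EF_H = 37+5 = 42
Expected project duration μ = 42 weeks. Critical path: A → B → E → F → H.

Backward pass:
LF_H = 42; LS_H = 42−5 = 37
LF_G = LS_H = 37; LS_G = 37−4 = 33
LF_F = LS_H = 37; LS_F = 37−11 = 26
LF_E = LS_F = 26; LS_E = 26−6 = 20
LF_D = min(LS_F=26, LS_H=37) = 26; LS_D = 26−5 = 21
LF_C = LS_H = 37; LS_C = 37−6 = 31
LF_B = min(LS_C=31, LS_D=21, LS_E=20) = 20; LS_B = 20−8 = 12
LF_A = min(LS_B=12, LS_C=31, LS_D=21, LS_G=33) = 12; LS_A = 12−12 = 0
Slack_G = LS_G − ES_G = 33 − 12 = 21

21 weeks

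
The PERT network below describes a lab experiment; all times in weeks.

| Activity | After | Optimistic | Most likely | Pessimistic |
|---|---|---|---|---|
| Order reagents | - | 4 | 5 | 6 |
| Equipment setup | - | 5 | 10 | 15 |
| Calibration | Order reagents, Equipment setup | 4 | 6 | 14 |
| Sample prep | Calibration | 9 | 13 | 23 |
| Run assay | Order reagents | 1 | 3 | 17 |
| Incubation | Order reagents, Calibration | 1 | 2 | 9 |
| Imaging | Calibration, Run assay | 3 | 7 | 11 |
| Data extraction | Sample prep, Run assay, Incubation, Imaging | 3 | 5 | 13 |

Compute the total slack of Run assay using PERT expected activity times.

te_Order reagents = (4 + 4·5 + 6)/6 = 30/6 = 5
te_Equipment setup = (5 + 4·10 + 15)/6 = 60/6 = 10
te_Calibration = (4 + 4·6 + 14)/6 = 42/6 = 7
te_Sample prep = (9 + 4·13 + 23)/6 = 84/6 = 14
te_Run assay = (1 + 4·3 + 17)/6 = 30/6 = 5
te_Incubation = (1 + 4·2 + 9)/6 = 18/6 = 3
te_Imaging = (3 + 4·7 + 11)/6 = 42/6 = 7
te_Data extraction = (3 + 4·5 + 13)/6 = 36/6 = 6

Forward pass:
ES_Order reagents = 0; EF_Order reagents = 5
ES_Equipment setup = 0; EF_Equipment setup = 10
ES_Calibration = max(EF_Order reagents=5, EF_Equipment setup=10) = 10; EF_Calibration = 10+7 = 17
ES_Sample prep = 17; EF_Sample prep = 17+14 = 31
ES_Run assay = 5; EF_Run assay = 5+5 = 10
ES_Incubation = max(EF_Order reagents=5, EF_Calibration=17) = 17; EF_Incubation = 17+3 = 20
ES_Imaging = max(EF_Calibration=17, EF_Run assay=10) = 17; EF_Imaging = 17+7 = 24
ES_Data extraction = max(EF_Sample prep=31, EF_Run assay=10, EF_Incubation=20, EF_Imaging=24) = 31; EF_Data extraction = 31+6 = 37
Expected project duration μ = 37 weeks. Critical path: Equipment setup → Calibration → Sample prep → Data extraction.

Backward pass:
LF_Data extraction = 37; LS_Data extraction = 37−6 = 31
LF_Imaging = LS_Data extraction = 31; LS_Imaging = 31−7 = 24
LF_Incubation = LS_Data extraction = 31; LS_Incubation = 31−3 = 28
LF_Run assay = min(LS_Imaging=24, LS_Data extraction=31) = 24; LS_Run assay = 24−5 = 19
LF_Sample prep = LS_Data extraction = 31; LS_Sample prep = 31−14 = 17
LF_Calibration = min(LS_Sample prep=17, LS_Incubation=28, LS_Imaging=24) = 17; LS_Calibration = 17−7 = 10
LF_Equipment setup = LS_Calibration = 10; LS_Equipment setup = 10−10 = 0
LF_Order reagents = min(LS_Calibration=10, LS_Run assay=19, LS_Incubation=28) = 10; LS_Order reagents = 10−5 = 5
Slack_Run assay = LS_Run assay − ES_Run assay = 19 − 5 = 14

14 weeks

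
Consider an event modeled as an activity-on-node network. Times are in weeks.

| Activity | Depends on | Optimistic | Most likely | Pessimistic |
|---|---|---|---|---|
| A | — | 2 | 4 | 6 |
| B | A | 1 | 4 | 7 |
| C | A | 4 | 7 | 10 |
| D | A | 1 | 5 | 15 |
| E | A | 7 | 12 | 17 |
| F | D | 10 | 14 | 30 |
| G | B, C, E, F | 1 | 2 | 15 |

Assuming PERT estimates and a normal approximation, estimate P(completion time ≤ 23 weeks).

te_A = (2 + 4·4 + 6)/6 = 24/6 = 4; σ²_A = ((6−2)/6)² = 0.444
te_B = (1 + 4·4 + 7)/6 = 24/6 = 4; σ²_B = ((7−1)/6)² = 1.000
te_C = (4 + 4·7 + 10)/6 = 42/6 = 7; σ²_C = ((10−4)/6)² = 1.000
te_D = (1 + 4·5 + 15)/6 = 36/6 = 6; σ²_D = ((15−1)/6)² = 5.444
te_E = (7 + 4·12 + 17)/6 = 72/6 = 12; σ²_E = ((17−7)/6)² = 2.778
te_F = (10 + 4·14 + 30)/6 = 96/6 = 16; σ²_F = ((30−10)/6)² = 11.111
te_G = (1 + 4·2 + 15)/6 = 24/6 = 4; σ²_G = ((15−1)/6)² = 5.444

Forward pass:
ES_A = 0; EF_A = 4
ES_B = 4; EF_B = 4+4 = 8
ES_C = 4; EF_C = 4+7 = 11
ES_D = 4; EF_D = 4+6 = 10
ES_E = 4; EF_E = 4+12 = 16
ES_F = 10; EF_F = 10+16 = 26
ES_G = max(EF_B=8, EF_C=11, EF_E=16, EF_F=26) = 26; EF_G = 26+4 = 30
Expected project duration μ = 30 weeks. Critical path: A → D → F → G.

Variance along critical path = 0.444 + 5.444 + 11.111 + 5.444 = 22.444; σ = √22.444 = 4.738 weeks.
Z = (23 − 30) / 4.738 = -1.478
P(T ≤ 23) = Φ(-1.478) ≈ 0.070

0.070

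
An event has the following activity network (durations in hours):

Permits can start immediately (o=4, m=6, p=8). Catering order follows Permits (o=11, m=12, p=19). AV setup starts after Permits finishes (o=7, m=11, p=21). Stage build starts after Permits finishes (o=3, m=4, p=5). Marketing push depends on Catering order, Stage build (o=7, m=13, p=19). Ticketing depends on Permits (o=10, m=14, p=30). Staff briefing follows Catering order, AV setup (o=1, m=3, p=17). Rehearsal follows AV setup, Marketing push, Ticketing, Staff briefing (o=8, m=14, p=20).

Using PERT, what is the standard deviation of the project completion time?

te_Permits = (4 + 4·6 + 8)/6 = 36/6 = 6; σ²_Permits = ((8−4)/6)² = 0.444
te_Catering order = (11 + 4·12 + 19)/6 = 78/6 = 13; σ²_Catering order = ((19−11)/6)² = 1.778
te_AV setup = (7 + 4·11 + 21)/6 = 72/6 = 12; σ²_AV setup = ((21−7)/6)² = 5.444
te_Stage build = (3 + 4·4 + 5)/6 = 24/6 = 4; σ²_Stage build = ((5−3)/6)² = 0.111
te_Marketing push = (7 + 4·13 + 19)/6 = 78/6 = 13; σ²_Marketing push = ((19−7)/6)² = 4.000
te_Ticketing = (10 + 4·14 + 30)/6 = 96/6 = 16; σ²_Ticketing = ((30−10)/6)² = 11.111
te_Staff briefing = (1 + 4·3 + 17)/6 = 30/6 = 5; σ²_Staff briefing = ((17−1)/6)² = 7.111
te_Rehearsal = (8 + 4·14 + 20)/6 = 84/6 = 14; σ²_Rehearsal = ((20−8)/6)² = 4.000

Forward pass:
ES_Permits = 0; EF_Permits = 6
ES_Catering order = 6; EF_Catering order = 6+13 = 19
ES_AV setup = 6; EF_AV setup = 6+12 = 18
ES_Stage build = 6; EF_Stage build = 6+4 = 10
ES_Marketing push = max(EF_Catering order=19, EF_Stage build=10) = 19; EF_Marketing push = 19+13 = 32
ES_Ticketing = 6; EF_Ticketing = 6+16 = 22
ES_Staff briefing = max(EF_Catering order=19, EF_AV setup=18) = 19; EF_Staff briefing = 19+5 = 24
ES_Rehearsal = max(EF_AV setup=18, EF_Marketing push=32, EF_Ticketing=22, EF_Staff briefing=24) = 32; EF_Rehearsal = 32+14 = 46
Expected project duration μ = 46 hours. Critical path: Permits → Catering order → Marketing push → Rehearsal.

Variance along critical path = 0.444 + 1.778 + 4.000 + 4.000 = 10.222
σ = √10.222 = 3.197 hours

3.20 hours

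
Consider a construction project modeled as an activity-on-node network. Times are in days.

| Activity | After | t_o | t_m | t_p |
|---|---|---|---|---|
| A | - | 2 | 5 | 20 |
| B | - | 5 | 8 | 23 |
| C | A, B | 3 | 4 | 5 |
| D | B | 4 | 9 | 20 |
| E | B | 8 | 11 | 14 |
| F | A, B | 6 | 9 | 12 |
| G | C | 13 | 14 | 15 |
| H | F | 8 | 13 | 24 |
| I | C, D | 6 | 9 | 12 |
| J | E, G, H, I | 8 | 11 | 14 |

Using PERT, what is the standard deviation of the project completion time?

te_A = (2 + 4·5 + 20)/6 = 42/6 = 7; σ²_A = ((20−2)/6)² = 9.000
te_B = (5 + 4·8 + 23)/6 = 60/6 = 10; σ²_B = ((23−5)/6)² = 9.000
te_C = (3 + 4·4 + 5)/6 = 24/6 = 4; σ²_C = ((5−3)/6)² = 0.111
te_D = (4 + 4·9 + 20)/6 = 60/6 = 10; σ²_D = ((20−4)/6)² = 7.111
te_E = (8 + 4·11 + 14)/6 = 66/6 = 11; σ²_E = ((14−8)/6)² = 1.000
te_F = (6 + 4·9 + 12)/6 = 54/6 = 9; σ²_F = ((12−6)/6)² = 1.000
te_G = (13 + 4·14 + 15)/6 = 84/6 = 14; σ²_G = ((15−13)/6)² = 0.111
te_H = (8 + 4·13 + 24)/6 = 84/6 = 14; σ²_H = ((24−8)/6)² = 7.111
te_I = (6 + 4·9 + 12)/6 = 54/6 = 9; σ²_I = ((12−6)/6)² = 1.000
te_J = (8 + 4·11 + 14)/6 = 66/6 = 11; σ²_J = ((14−8)/6)² = 1.000

Forward pass:
ES_A = 0; EF_A = 7
ES_B = 0; EF_B = 10
ES_C = max(EF_A=7, EF_B=10) = 10; EF_C = 10+4 = 14
ES_D = 10; EF_D = 10+10 = 20
ES_E = 10; EF_E = 10+11 = 21
ES_F = max(EF_A=7, EF_B=10) = 10; EF_F = 10+9 = 19
ES_G = 14; EF_G = 14+14 = 28
ES_H = 19; EF_H = 19+14 = 33
ES_I = max(EF_C=14, EF_D=20) = 20; EF_I = 20+9 = 29
ES_J = max(EF_E=21, EF_G=28, EF_H=33, EF_I=29) = 33; EF_J = 33+11 = 44
Expected project duration μ = 44 days. Critical path: B → F → H → J.

Variance along critical path = 9.000 + 1.000 + 7.111 + 1.000 = 18.111
σ = √18.111 = 4.256 days

4.26 days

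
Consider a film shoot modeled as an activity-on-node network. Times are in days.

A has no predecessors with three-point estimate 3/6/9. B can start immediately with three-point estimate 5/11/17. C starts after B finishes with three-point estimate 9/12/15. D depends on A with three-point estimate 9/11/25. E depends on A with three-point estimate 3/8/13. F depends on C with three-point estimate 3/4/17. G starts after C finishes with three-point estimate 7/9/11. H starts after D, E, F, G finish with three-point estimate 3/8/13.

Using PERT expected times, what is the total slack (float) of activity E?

18 days

te_A = (3 + 4·6 + 9)/6 = 36/6 = 6
te_B = (5 + 4·11 + 17)/6 = 66/6 = 11
te_C = (9 + 4·12 + 15)/6 = 72/6 = 12
te_D = (9 + 4·11 + 25)/6 = 78/6 = 13
te_E = (3 + 4·8 + 13)/6 = 48/6 = 8
te_F = (3 + 4·4 + 17)/6 = 36/6 = 6
te_G = (7 + 4·9 + 11)/6 = 54/6 = 9
te_H = (3 + 4·8 + 13)/6 = 48/6 = 8

Forward pass:
ES_A = 0; EF_A = 6
ES_B = 0; EF_B = 11
ES_C = 11; EF_C = 11+12 = 23
ES_D = 6; EF_D = 6+13 = 19
ES_E = 6; EF_E = 6+8 = 14
ES_F = 23; EF_F = 23+6 = 29
ES_G = 23; EF_G = 23+9 = 32
ES_H = max(EF_D=19, EF_E=14, EF_F=29, EF_G=32) = 32; EF_H = 32+8 = 40
Expected project duration μ = 40 days. Critical path: B → C → G → H.

Backward pass:
LF_H = 40; LS_H = 40−8 = 32
LF_G = LS_H = 32; LS_G = 32−9 = 23
LF_F = LS_H = 32; LS_F = 32−6 = 26
LF_E = LS_H = 32; LS_E = 32−8 = 24
LF_D = LS_H = 32; LS_D = 32−13 = 19
LF_C = min(LS_F=26, LS_G=23) = 23; LS_C = 23−12 = 11
LF_B = LS_C = 11; LS_B = 11−11 = 0
LF_A = min(LS_D=19, LS_E=24) = 19; LS_A = 19−6 = 13
Slack_E = LS_E − ES_E = 24 − 6 = 18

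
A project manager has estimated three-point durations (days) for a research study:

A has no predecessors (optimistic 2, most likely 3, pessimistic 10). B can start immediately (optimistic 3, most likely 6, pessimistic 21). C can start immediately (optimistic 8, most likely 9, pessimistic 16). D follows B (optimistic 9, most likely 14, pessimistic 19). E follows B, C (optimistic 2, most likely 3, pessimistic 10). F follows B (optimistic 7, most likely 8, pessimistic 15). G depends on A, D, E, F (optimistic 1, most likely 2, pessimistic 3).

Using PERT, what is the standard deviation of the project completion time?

3.45 days

te_A = (2 + 4·3 + 10)/6 = 24/6 = 4; σ²_A = ((10−2)/6)² = 1.778
te_B = (3 + 4·6 + 21)/6 = 48/6 = 8; σ²_B = ((21−3)/6)² = 9.000
te_C = (8 + 4·9 + 16)/6 = 60/6 = 10; σ²_C = ((16−8)/6)² = 1.778
te_D = (9 + 4·14 + 19)/6 = 84/6 = 14; σ²_D = ((19−9)/6)² = 2.778
te_E = (2 + 4·3 + 10)/6 = 24/6 = 4; σ²_E = ((10−2)/6)² = 1.778
te_F = (7 + 4·8 + 15)/6 = 54/6 = 9; σ²_F = ((15−7)/6)² = 1.778
te_G = (1 + 4·2 + 3)/6 = 12/6 = 2; σ²_G = ((3−1)/6)² = 0.111

Forward pass:
ES_A = 0; EF_A = 4
ES_B = 0; EF_B = 8
ES_C = 0; EF_C = 10
ES_D = 8; EF_D = 8+14 = 22
ES_E = max(EF_B=8, EF_C=10) = 10; EF_E = 10+4 = 14
ES_F = 8; EF_F = 8+9 = 17
ES_G = max(EF_A=4, EF_D=22, EF_E=14, EF_F=17) = 22; EF_G = 22+2 = 24
Expected project duration μ = 24 days. Critical path: B → D → G.

Variance along critical path = 9.000 + 2.778 + 0.111 = 11.889
σ = √11.889 = 3.448 days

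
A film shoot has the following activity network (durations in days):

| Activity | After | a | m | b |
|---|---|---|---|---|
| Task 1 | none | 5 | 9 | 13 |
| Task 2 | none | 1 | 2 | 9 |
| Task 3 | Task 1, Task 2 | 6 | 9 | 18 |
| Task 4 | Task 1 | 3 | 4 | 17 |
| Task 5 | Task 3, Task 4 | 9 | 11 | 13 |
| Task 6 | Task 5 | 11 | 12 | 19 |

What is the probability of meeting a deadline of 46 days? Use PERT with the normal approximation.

0.856

te_Task 1 = (5 + 4·9 + 13)/6 = 54/6 = 9; σ²_Task 1 = ((13−5)/6)² = 1.778
te_Task 2 = (1 + 4·2 + 9)/6 = 18/6 = 3; σ²_Task 2 = ((9−1)/6)² = 1.778
te_Task 3 = (6 + 4·9 + 18)/6 = 60/6 = 10; σ²_Task 3 = ((18−6)/6)² = 4.000
te_Task 4 = (3 + 4·4 + 17)/6 = 36/6 = 6; σ²_Task 4 = ((17−3)/6)² = 5.444
te_Task 5 = (9 + 4·11 + 13)/6 = 66/6 = 11; σ²_Task 5 = ((13−9)/6)² = 0.444
te_Task 6 = (11 + 4·12 + 19)/6 = 78/6 = 13; σ²_Task 6 = ((19−11)/6)² = 1.778

Forward pass:
ES_Task 1 = 0; EF_Task 1 = 9
ES_Task 2 = 0; EF_Task 2 = 3
ES_Task 3 = max(EF_Task 1=9, EF_Task 2=3) = 9; EF_Task 3 = 9+10 = 19
ES_Task 4 = 9; EF_Task 4 = 9+6 = 15
ES_Task 5 = max(EF_Task 3=19, EF_Task 4=15) = 19; EF_Task 5 = 19+11 = 30
ES_Task 6 = 30; EF_Task 6 = 30+13 = 43
Expected project duration μ = 43 days. Critical path: Task 1 → Task 3 → Task 5 → Task 6.

Variance along critical path = 1.778 + 4.000 + 0.444 + 1.778 = 8.000; σ = √8.000 = 2.828 days.
Z = (46 − 43) / 2.828 = 1.061
P(T ≤ 46) = Φ(1.061) ≈ 0.856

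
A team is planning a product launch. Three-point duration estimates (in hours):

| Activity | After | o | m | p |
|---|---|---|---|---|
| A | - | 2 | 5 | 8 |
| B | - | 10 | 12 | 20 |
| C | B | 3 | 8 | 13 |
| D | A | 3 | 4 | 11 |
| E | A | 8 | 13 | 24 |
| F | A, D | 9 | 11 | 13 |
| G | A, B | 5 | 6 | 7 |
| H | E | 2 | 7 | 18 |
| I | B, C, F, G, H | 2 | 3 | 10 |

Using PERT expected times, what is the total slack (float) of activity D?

te_A = (2 + 4·5 + 8)/6 = 30/6 = 5
te_B = (10 + 4·12 + 20)/6 = 78/6 = 13
te_C = (3 + 4·8 + 13)/6 = 48/6 = 8
te_D = (3 + 4·4 + 11)/6 = 30/6 = 5
te_E = (8 + 4·13 + 24)/6 = 84/6 = 14
te_F = (9 + 4·11 + 13)/6 = 66/6 = 11
te_G = (5 + 4·6 + 7)/6 = 36/6 = 6
te_H = (2 + 4·7 + 18)/6 = 48/6 = 8
te_I = (2 + 4·3 + 10)/6 = 24/6 = 4

Forward pass:
ES_A = 0; EF_A = 5
ES_B = 0; EF_B = 13
ES_C = 13; EF_C = 13+8 = 21
ES_D = 5; EF_D = 5+5 = 10
ES_E = 5; EF_E = 5+14 = 19
ES_F = max(EF_A=5, EF_D=10) = 10; EF_F = 10+11 = 21
ES_G = max(EF_A=5, EF_B=13) = 13; EF_G = 13+6 = 19
ES_H = 19; EF_H = 19+8 = 27
ES_I = max(EF_B=13, EF_C=21, EF_F=21, EF_G=19, EF_H=27) = 27; EF_I = 27+4 = 31
Expected project duration μ = 31 hours. Critical path: A → E → H → I.

Backward pass:
LF_I = 31; LS_I = 31−4 = 27
LF_H = LS_I = 27; LS_H = 27−8 = 19
LF_G = LS_I = 27; LS_G = 27−6 = 21
LF_F = LS_I = 27; LS_F = 27−11 = 16
LF_E = LS_H = 19; LS_E = 19−14 = 5
LF_D = LS_F = 16; LS_D = 16−5 = 11
LF_C = LS_I = 27; LS_C = 27−8 = 19
LF_B = min(LS_C=19, LS_G=21, LS_I=27) = 19; LS_B = 19−13 = 6
LF_A = min(LS_D=11, LS_E=5, LS_F=16, LS_G=21) = 5; LS_A = 5−5 = 0
Slack_D = LS_D − ES_D = 11 − 5 = 6

6 hours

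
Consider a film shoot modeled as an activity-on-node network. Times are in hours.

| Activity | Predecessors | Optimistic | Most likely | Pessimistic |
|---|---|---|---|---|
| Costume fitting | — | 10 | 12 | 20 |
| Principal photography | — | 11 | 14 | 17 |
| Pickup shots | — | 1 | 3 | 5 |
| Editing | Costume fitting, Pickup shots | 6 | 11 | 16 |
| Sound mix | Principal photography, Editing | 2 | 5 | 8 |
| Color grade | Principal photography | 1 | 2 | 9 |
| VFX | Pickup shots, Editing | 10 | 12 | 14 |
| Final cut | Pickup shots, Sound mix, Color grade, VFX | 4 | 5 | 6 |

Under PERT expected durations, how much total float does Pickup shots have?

te_Costume fitting = (10 + 4·12 + 20)/6 = 78/6 = 13
te_Principal photography = (11 + 4·14 + 17)/6 = 84/6 = 14
te_Pickup shots = (1 + 4·3 + 5)/6 = 18/6 = 3
te_Editing = (6 + 4·11 + 16)/6 = 66/6 = 11
te_Sound mix = (2 + 4·5 + 8)/6 = 30/6 = 5
te_Color grade = (1 + 4·2 + 9)/6 = 18/6 = 3
te_VFX = (10 + 4·12 + 14)/6 = 72/6 = 12
te_Final cut = (4 + 4·5 + 6)/6 = 30/6 = 5

Forward pass:
ES_Costume fitting = 0; EF_Costume fitting = 13
ES_Principal photography = 0; EF_Principal photography = 14
ES_Pickup shots = 0; EF_Pickup shots = 3
ES_Editing = max(EF_Costume fitting=13, EF_Pickup shots=3) = 13; EF_Editing = 13+11 = 24
ES_Sound mix = max(EF_Principal photography=14, EF_Editing=24) = 24; EF_Sound mix = 24+5 = 29
ES_Color grade = 14; EF_Color grade = 14+3 = 17
ES_VFX = max(EF_Pickup shots=3, EF_Editing=24) = 24; EF_VFX = 24+12 = 36
ES_Final cut = max(EF_Pickup shots=3, EF_Sound mix=29, EF_Color grade=17, EF_VFX=36) = 36; EF_Final cut = 36+5 = 41
Expected project duration μ = 41 hours. Critical path: Costume fitting → Editing → VFX → Final cut.

Backward pass:
LF_Final cut = 41; LS_Final cut = 41−5 = 36
LF_VFX = LS_Final cut = 36; LS_VFX = 36−12 = 24
LF_Color grade = LS_Final cut = 36; LS_Color grade = 36−3 = 33
LF_Sound mix = LS_Final cut = 36; LS_Sound mix = 36−5 = 31
LF_Editing = min(LS_Sound mix=31, LS_VFX=24) = 24; LS_Editing = 24−11 = 13
LF_Pickup shots = min(LS_Editing=13, LS_VFX=24, LS_Final cut=36) = 13; LS_Pickup shots = 13−3 = 10
LF_Principal photography = min(LS_Sound mix=31, LS_Color grade=33) = 31; LS_Principal photography = 31−14 = 17
LF_Costume fitting = LS_Editing = 13; LS_Costume fitting = 13−13 = 0
Slack_Pickup shots = LS_Pickup shots − ES_Pickup shots = 10 − 0 = 10

10 hours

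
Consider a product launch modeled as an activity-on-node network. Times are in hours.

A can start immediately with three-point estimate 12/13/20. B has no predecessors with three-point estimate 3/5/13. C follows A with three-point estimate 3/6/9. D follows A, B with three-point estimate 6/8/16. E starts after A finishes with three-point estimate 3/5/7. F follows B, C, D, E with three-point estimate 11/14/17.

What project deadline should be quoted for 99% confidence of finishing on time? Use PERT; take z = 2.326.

te_A = (12 + 4·13 + 20)/6 = 84/6 = 14; σ²_A = ((20−12)/6)² = 1.778
te_B = (3 + 4·5 + 13)/6 = 36/6 = 6; σ²_B = ((13−3)/6)² = 2.778
te_C = (3 + 4·6 + 9)/6 = 36/6 = 6; σ²_C = ((9−3)/6)² = 1.000
te_D = (6 + 4·8 + 16)/6 = 54/6 = 9; σ²_D = ((16−6)/6)² = 2.778
te_E = (3 + 4·5 + 7)/6 = 30/6 = 5; σ²_E = ((7−3)/6)² = 0.444
te_F = (11 + 4·14 + 17)/6 = 84/6 = 14; σ²_F = ((17−11)/6)² = 1.000

Forward pass:
ES_A = 0; EF_A = 14
ES_B = 0; EF_B = 6
ES_C = 14; EF_C = 14+6 = 20
ES_D = max(EF_A=14, EF_B=6) = 14; EF_D = 14+9 = 23
ES_E = 14; EF_E = 14+5 = 19
ES_F = max(EF_B=6, EF_C=20, EF_D=23, EF_E=19) = 23; EF_F = 23+14 = 37
Expected project duration μ = 37 hours. Critical path: A → D → F.

Variance along critical path = 1.778 + 2.778 + 1.000 = 5.556; σ = 2.357 hours.
D = μ + z·σ = 37 + 2.326·2.357 = 42.5 hours

42.5 hours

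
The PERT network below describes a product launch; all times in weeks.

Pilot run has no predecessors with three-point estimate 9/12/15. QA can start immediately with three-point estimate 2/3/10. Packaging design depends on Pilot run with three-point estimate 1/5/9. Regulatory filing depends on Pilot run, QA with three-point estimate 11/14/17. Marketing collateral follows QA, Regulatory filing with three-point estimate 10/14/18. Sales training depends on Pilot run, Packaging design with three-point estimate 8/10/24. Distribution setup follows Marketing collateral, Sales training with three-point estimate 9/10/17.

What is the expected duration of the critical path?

51 weeks

te_Pilot run = (9 + 4·12 + 15)/6 = 72/6 = 12
te_QA = (2 + 4·3 + 10)/6 = 24/6 = 4
te_Packaging design = (1 + 4·5 + 9)/6 = 30/6 = 5
te_Regulatory filing = (11 + 4·14 + 17)/6 = 84/6 = 14
te_Marketing collateral = (10 + 4·14 + 18)/6 = 84/6 = 14
te_Sales training = (8 + 4·10 + 24)/6 = 72/6 = 12
te_Distribution setup = (9 + 4·10 + 17)/6 = 66/6 = 11

Forward pass:
ES_Pilot run = 0; EF_Pilot run = 12
ES_QA = 0; EF_QA = 4
ES_Packaging design = 12; EF_Packaging design = 12+5 = 17
ES_Regulatory filing = max(EF_Pilot run=12, EF_QA=4) = 12; EF_Regulatory filing = 12+14 = 26
ES_Marketing collateral = max(EF_QA=4, EF_Regulatory filing=26) = 26; EF_Marketing collateral = 26+14 = 40
ES_Sales training = max(EF_Pilot run=12, EF_Packaging design=17) = 17; EF_Sales training = 17+12 = 29
ES_Distribution setup = max(EF_Marketing collateral=40, EF_Sales training=29) = 40; EF_Distribution setup = 40+11 = 51
Expected project duration μ = 51 weeks. Critical path: Pilot run → Regulatory filing → Marketing collateral → Distribution setup.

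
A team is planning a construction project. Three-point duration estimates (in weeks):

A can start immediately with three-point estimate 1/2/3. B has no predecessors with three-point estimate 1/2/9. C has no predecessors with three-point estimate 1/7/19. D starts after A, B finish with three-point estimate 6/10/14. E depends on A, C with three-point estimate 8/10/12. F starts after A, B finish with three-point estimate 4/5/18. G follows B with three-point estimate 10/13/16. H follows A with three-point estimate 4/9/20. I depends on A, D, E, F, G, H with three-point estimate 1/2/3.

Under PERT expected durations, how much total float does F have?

te_A = (1 + 4·2 + 3)/6 = 12/6 = 2
te_B = (1 + 4·2 + 9)/6 = 18/6 = 3
te_C = (1 + 4·7 + 19)/6 = 48/6 = 8
te_D = (6 + 4·10 + 14)/6 = 60/6 = 10
te_E = (8 + 4·10 + 12)/6 = 60/6 = 10
te_F = (4 + 4·5 + 18)/6 = 42/6 = 7
te_G = (10 + 4·13 + 16)/6 = 78/6 = 13
te_H = (4 + 4·9 + 20)/6 = 60/6 = 10
te_I = (1 + 4·2 + 3)/6 = 12/6 = 2

Forward pass:
ES_A = 0; EF_A = 2
ES_B = 0; EF_B = 3
ES_C = 0; EF_C = 8
ES_D = max(EF_A=2, EF_B=3) = 3; EF_D = 3+10 = 13
ES_E = max(EF_A=2, EF_C=8) = 8; EF_E = 8+10 = 18
ES_F = max(EF_A=2, EF_B=3) = 3; EF_F = 3+7 = 10
ES_G = 3; EF_G = 3+13 = 16
ES_H = 2; EF_H = 2+10 = 12
ES_I = max(EF_A=2, EF_D=13, EF_E=18, EF_F=10, EF_G=16, EF_H=12) = 18; EF_I = 18+2 = 20
Expected project duration μ = 20 weeks. Critical path: C → E → I.

Backward pass:
LF_I = 20; LS_I = 20−2 = 18
LF_H = LS_I = 18; LS_H = 18−10 = 8
LF_G = LS_I = 18; LS_G = 18−13 = 5
LF_F = LS_I = 18; LS_F = 18−7 = 11
LF_E = LS_I = 18; LS_E = 18−10 = 8
LF_D = LS_I = 18; LS_D = 18−10 = 8
LF_C = LS_E = 8; LS_C = 8−8 = 0
LF_B = min(LS_D=8, LS_F=11, LS_G=5) = 5; LS_B = 5−3 = 2
LF_A = min(LS_D=8, LS_E=8, LS_F=11, LS_H=8, LS_I=18) = 8; LS_A = 8−2 = 6
Slack_F = LS_F − ES_F = 11 − 3 = 8

8 weeks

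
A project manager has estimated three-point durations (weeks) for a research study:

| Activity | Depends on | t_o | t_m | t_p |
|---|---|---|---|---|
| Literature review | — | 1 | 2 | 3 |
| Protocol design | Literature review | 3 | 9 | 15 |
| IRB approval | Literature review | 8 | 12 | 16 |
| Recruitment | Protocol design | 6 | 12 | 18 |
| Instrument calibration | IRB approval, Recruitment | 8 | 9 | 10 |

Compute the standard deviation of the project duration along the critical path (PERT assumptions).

te_Literature review = (1 + 4·2 + 3)/6 = 12/6 = 2; σ²_Literature review = ((3−1)/6)² = 0.111
te_Protocol design = (3 + 4·9 + 15)/6 = 54/6 = 9; σ²_Protocol design = ((15−3)/6)² = 4.000
te_IRB approval = (8 + 4·12 + 16)/6 = 72/6 = 12; σ²_IRB approval = ((16−8)/6)² = 1.778
te_Recruitment = (6 + 4·12 + 18)/6 = 72/6 = 12; σ²_Recruitment = ((18−6)/6)² = 4.000
te_Instrument calibration = (8 + 4·9 + 10)/6 = 54/6 = 9; σ²_Instrument calibration = ((10−8)/6)² = 0.111

Forward pass:
ES_Literature review = 0; EF_Literature review = 2
ES_Protocol design = 2; EF_Protocol design = 2+9 = 11
ES_IRB approval = 2; EF_IRB approval = 2+12 = 14
ES_Recruitment = 11; EF_Recruitment = 11+12 = 23
ES_Instrument calibration = max(EF_IRB approval=14, EF_Recruitment=23) = 23; EF_Instrument calibration = 23+9 = 32
Expected project duration μ = 32 weeks. Critical path: Literature review → Protocol design → Recruitment → Instrument calibration.

Variance along critical path = 0.111 + 4.000 + 4.000 + 0.111 = 8.222
σ = √8.222 = 2.867 weeks

2.87 weeks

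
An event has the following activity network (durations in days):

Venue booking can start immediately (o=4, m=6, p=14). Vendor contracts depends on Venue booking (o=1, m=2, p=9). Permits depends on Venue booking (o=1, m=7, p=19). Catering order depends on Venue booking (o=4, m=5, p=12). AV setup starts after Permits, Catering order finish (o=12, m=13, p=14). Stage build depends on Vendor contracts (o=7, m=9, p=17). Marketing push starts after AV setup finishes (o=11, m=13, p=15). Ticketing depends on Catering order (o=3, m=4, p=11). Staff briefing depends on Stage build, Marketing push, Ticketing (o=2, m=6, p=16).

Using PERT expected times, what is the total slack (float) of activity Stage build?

21 days

te_Venue booking = (4 + 4·6 + 14)/6 = 42/6 = 7
te_Vendor contracts = (1 + 4·2 + 9)/6 = 18/6 = 3
te_Permits = (1 + 4·7 + 19)/6 = 48/6 = 8
te_Catering order = (4 + 4·5 + 12)/6 = 36/6 = 6
te_AV setup = (12 + 4·13 + 14)/6 = 78/6 = 13
te_Stage build = (7 + 4·9 + 17)/6 = 60/6 = 10
te_Marketing push = (11 + 4·13 + 15)/6 = 78/6 = 13
te_Ticketing = (3 + 4·4 + 11)/6 = 30/6 = 5
te_Staff briefing = (2 + 4·6 + 16)/6 = 42/6 = 7

Forward pass:
ES_Venue booking = 0; EF_Venue booking = 7
ES_Vendor contracts = 7; EF_Vendor contracts = 7+3 = 10
ES_Permits = 7; EF_Permits = 7+8 = 15
ES_Catering order = 7; EF_Catering order = 7+6 = 13
ES_AV setup = max(EF_Permits=15, EF_Catering order=13) = 15; EF_AV setup = 15+13 = 28
ES_Stage build = 10; EF_Stage build = 10+10 = 20
ES_Marketing push = 28; EF_Marketing push = 28+13 = 41
ES_Ticketing = 13; EF_Ticketing = 13+5 = 18
ES_Staff briefing = max(EF_Stage build=20, EF_Marketing push=41, EF_Ticketing=18) = 41; EF_Staff briefing = 41+7 = 48
Expected project duration μ = 48 days. Critical path: Venue booking → Permits → AV setup → Marketing push → Staff briefing.

Backward pass:
LF_Staff briefing = 48; LS_Staff briefing = 48−7 = 41
LF_Ticketing = LS_Staff briefing = 41; LS_Ticketing = 41−5 = 36
LF_Marketing push = LS_Staff briefing = 41; LS_Marketing push = 41−13 = 28
LF_Stage build = LS_Staff briefing = 41; LS_Stage build = 41−10 = 31
LF_AV setup = LS_Marketing push = 28; LS_AV setup = 28−13 = 15
LF_Catering order = min(LS_AV setup=15, LS_Ticketing=36) = 15; LS_Catering order = 15−6 = 9
LF_Permits = LS_AV setup = 15; LS_Permits = 15−8 = 7
LF_Vendor contracts = LS_Stage build = 31; LS_Vendor contracts = 31−3 = 28
LF_Venue booking = min(LS_Vendor contracts=28, LS_Permits=7, LS_Catering order=9) = 7; LS_Venue booking = 7−7 = 0
Slack_Stage build = LS_Stage build − ES_Stage build = 31 − 10 = 21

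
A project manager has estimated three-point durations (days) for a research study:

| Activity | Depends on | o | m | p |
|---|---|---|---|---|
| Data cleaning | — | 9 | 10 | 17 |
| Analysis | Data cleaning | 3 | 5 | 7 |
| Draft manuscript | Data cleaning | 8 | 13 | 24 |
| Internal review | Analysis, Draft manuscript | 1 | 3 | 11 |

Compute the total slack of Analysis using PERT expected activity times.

9 days

te_Data cleaning = (9 + 4·10 + 17)/6 = 66/6 = 11
te_Analysis = (3 + 4·5 + 7)/6 = 30/6 = 5
te_Draft manuscript = (8 + 4·13 + 24)/6 = 84/6 = 14
te_Internal review = (1 + 4·3 + 11)/6 = 24/6 = 4

Forward pass:
ES_Data cleaning = 0; EF_Data cleaning = 11
ES_Analysis = 11; EF_Analysis = 11+5 = 16
ES_Draft manuscript = 11; EF_Draft manuscript = 11+14 = 25
ES_Internal review = max(EF_Analysis=16, EF_Draft manuscript=25) = 25; EF_Internal review = 25+4 = 29
Expected project duration μ = 29 days. Critical path: Data cleaning → Draft manuscript → Internal review.

Backward pass:
LF_Internal review = 29; LS_Internal review = 29−4 = 25
LF_Draft manuscript = LS_Internal review = 25; LS_Draft manuscript = 25−14 = 11
LF_Analysis = LS_Internal review = 25; LS_Analysis = 25−5 = 20
LF_Data cleaning = min(LS_Analysis=20, LS_Draft manuscript=11) = 11; LS_Data cleaning = 11−11 = 0
Slack_Analysis = LS_Analysis − ES_Analysis = 20 − 11 = 9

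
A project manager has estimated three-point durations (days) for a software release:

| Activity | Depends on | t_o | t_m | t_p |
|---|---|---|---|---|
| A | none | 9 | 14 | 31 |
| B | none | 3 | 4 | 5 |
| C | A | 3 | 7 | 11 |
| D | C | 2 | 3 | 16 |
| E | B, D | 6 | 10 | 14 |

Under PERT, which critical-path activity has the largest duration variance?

A

te_A = (9 + 4·14 + 31)/6 = 96/6 = 16; σ²_A = ((31−9)/6)² = 13.444
te_B = (3 + 4·4 + 5)/6 = 24/6 = 4; σ²_B = ((5−3)/6)² = 0.111
te_C = (3 + 4·7 + 11)/6 = 42/6 = 7; σ²_C = ((11−3)/6)² = 1.778
te_D = (2 + 4·3 + 16)/6 = 30/6 = 5; σ²_D = ((16−2)/6)² = 5.444
te_E = (6 + 4·10 + 14)/6 = 60/6 = 10; σ²_E = ((14−6)/6)² = 1.778

Forward pass:
ES_A = 0; EF_A = 16
ES_B = 0; EF_B = 4
ES_C = 16; EF_C = 16+7 = 23
ES_D = 23; EF_D = 23+5 = 28
ES_E = max(EF_B=4, EF_D=28) = 28; EF_E = 28+10 = 38
Expected project duration μ = 38 days. Critical path: A → C → D → E.

Variances on critical path: σ²_A=13.444, σ²_C=1.778, σ²_D=5.444, σ²_E=1.778.
Largest is σ²_A = 13.444.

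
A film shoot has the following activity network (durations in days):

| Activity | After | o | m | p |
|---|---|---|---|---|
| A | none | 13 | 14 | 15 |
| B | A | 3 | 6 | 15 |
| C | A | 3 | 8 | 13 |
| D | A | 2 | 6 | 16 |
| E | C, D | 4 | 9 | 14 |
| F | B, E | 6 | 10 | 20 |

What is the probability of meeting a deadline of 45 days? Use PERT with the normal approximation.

te_A = (13 + 4·14 + 15)/6 = 84/6 = 14; σ²_A = ((15−13)/6)² = 0.111
te_B = (3 + 4·6 + 15)/6 = 42/6 = 7; σ²_B = ((15−3)/6)² = 4.000
te_C = (3 + 4·8 + 13)/6 = 48/6 = 8; σ²_C = ((13−3)/6)² = 2.778
te_D = (2 + 4·6 + 16)/6 = 42/6 = 7; σ²_D = ((16−2)/6)² = 5.444
te_E = (4 + 4·9 + 14)/6 = 54/6 = 9; σ²_E = ((14−4)/6)² = 2.778
te_F = (6 + 4·10 + 20)/6 = 66/6 = 11; σ²_F = ((20−6)/6)² = 5.444

Forward pass:
ES_A = 0; EF_A = 14
ES_B = 14; EF_B = 14+7 = 21
ES_C = 14; EF_C = 14+8 = 22
ES_D = 14; EF_D = 14+7 = 21
ES_E = max(EF_C=22, EF_D=21) = 22; EF_E = 22+9 = 31
ES_F = max(EF_B=21, EF_E=31) = 31; EF_F = 31+11 = 42
Expected project duration μ = 42 days. Critical path: A → C → E → F.

Variance along critical path = 0.111 + 2.778 + 2.778 + 5.444 = 11.111; σ = √11.111 = 3.333 days.
Z = (45 − 42) / 3.333 = 0.900
P(T ≤ 45) = Φ(0.900) ≈ 0.816

0.816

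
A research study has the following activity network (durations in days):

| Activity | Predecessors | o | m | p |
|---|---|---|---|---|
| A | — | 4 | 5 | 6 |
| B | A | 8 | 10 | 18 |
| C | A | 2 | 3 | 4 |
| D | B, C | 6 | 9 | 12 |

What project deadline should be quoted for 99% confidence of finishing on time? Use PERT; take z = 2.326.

29.6 days

te_A = (4 + 4·5 + 6)/6 = 30/6 = 5; σ²_A = ((6−4)/6)² = 0.111
te_B = (8 + 4·10 + 18)/6 = 66/6 = 11; σ²_B = ((18−8)/6)² = 2.778
te_C = (2 + 4·3 + 4)/6 = 18/6 = 3; σ²_C = ((4−2)/6)² = 0.111
te_D = (6 + 4·9 + 12)/6 = 54/6 = 9; σ²_D = ((12−6)/6)² = 1.000

Forward pass:
ES_A = 0; EF_A = 5
ES_B = 5; EF_B = 5+11 = 16
ES_C = 5; EF_C = 5+3 = 8
ES_D = max(EF_B=16, EF_C=8) = 16; EF_D = 16+9 = 25
Expected project duration μ = 25 days. Critical path: A → B → D.

Variance along critical path = 0.111 + 2.778 + 1.000 = 3.889; σ = 1.972 days.
D = μ + z·σ = 25 + 2.326·1.972 = 29.6 days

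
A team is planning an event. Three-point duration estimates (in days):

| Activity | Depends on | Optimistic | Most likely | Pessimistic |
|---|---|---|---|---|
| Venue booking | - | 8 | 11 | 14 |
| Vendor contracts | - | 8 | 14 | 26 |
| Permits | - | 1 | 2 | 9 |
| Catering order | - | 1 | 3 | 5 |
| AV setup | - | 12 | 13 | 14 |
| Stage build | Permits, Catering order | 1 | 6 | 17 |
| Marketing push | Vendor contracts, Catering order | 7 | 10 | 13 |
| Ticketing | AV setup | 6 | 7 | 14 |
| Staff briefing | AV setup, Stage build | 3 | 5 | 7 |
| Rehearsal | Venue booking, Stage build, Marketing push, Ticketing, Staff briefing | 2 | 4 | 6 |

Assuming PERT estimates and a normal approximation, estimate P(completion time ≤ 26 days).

te_Venue booking = (8 + 4·11 + 14)/6 = 66/6 = 11; σ²_Venue booking = ((14−8)/6)² = 1.000
te_Vendor contracts = (8 + 4·14 + 26)/6 = 90/6 = 15; σ²_Vendor contracts = ((26−8)/6)² = 9.000
te_Permits = (1 + 4·2 + 9)/6 = 18/6 = 3; σ²_Permits = ((9−1)/6)² = 1.778
te_Catering order = (1 + 4·3 + 5)/6 = 18/6 = 3; σ²_Catering order = ((5−1)/6)² = 0.444
te_AV setup = (12 + 4·13 + 14)/6 = 78/6 = 13; σ²_AV setup = ((14−12)/6)² = 0.111
te_Stage build = (1 + 4·6 + 17)/6 = 42/6 = 7; σ²_Stage build = ((17−1)/6)² = 7.111
te_Marketing push = (7 + 4·10 + 13)/6 = 60/6 = 10; σ²_Marketing push = ((13−7)/6)² = 1.000
te_Ticketing = (6 + 4·7 + 14)/6 = 48/6 = 8; σ²_Ticketing = ((14−6)/6)² = 1.778
te_Staff briefing = (3 + 4·5 + 7)/6 = 30/6 = 5; σ²_Staff briefing = ((7−3)/6)² = 0.444
te_Rehearsal = (2 + 4·4 + 6)/6 = 24/6 = 4; σ²_Rehearsal = ((6−2)/6)² = 0.444

Forward pass:
ES_Venue booking = 0; EF_Venue booking = 11
ES_Vendor contracts = 0; EF_Vendor contracts = 15
ES_Permits = 0; EF_Permits = 3
ES_Catering order = 0; EF_Catering order = 3
ES_AV setup = 0; EF_AV setup = 13
ES_Stage build = max(EF_Permits=3, EF_Catering order=3) = 3; EF_Stage build = 3+7 = 10
ES_Marketing push = max(EF_Vendor contracts=15, EF_Catering order=3) = 15; EF_Marketing push = 15+10 = 25
ES_Ticketing = 13; EF_Ticketing = 13+8 = 21
ES_Staff briefing = max(EF_AV setup=13, EF_Stage build=10) = 13; EF_Staff briefing = 13+5 = 18
ES_Rehearsal = max(EF_Venue booking=11, EF_Stage build=10, EF_Marketing push=25, EF_Ticketing=21, EF_Staff briefing=18) = 25; EF_Rehearsal = 25+4 = 29
Expected project duration μ = 29 days. Critical path: Vendor contracts → Marketing push → Rehearsal.

Variance along critical path = 9.000 + 1.000 + 0.444 = 10.444; σ = √10.444 = 3.232 days.
Z = (26 − 29) / 3.232 = -0.928
P(T ≤ 26) = Φ(-0.928) ≈ 0.177

0.177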